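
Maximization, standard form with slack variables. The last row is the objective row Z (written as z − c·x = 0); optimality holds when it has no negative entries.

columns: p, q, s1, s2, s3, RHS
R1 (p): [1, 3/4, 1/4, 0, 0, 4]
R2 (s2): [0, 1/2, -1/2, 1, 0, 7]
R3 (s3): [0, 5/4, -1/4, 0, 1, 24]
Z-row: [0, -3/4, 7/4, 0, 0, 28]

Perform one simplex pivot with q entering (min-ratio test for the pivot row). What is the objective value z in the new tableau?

Ratio test on column q — row 1: 4/(3/4) = 16/3; row 2: 7/(1/2) = 14; row 3: 24/(5/4) = 96/5. Minimum is 16/3 at row 1 (p leaves); pivot element 3/4.
Pivot on row 1; the Z-row RHS becomes 28 − (-3/4)·(16/3) = 32.

32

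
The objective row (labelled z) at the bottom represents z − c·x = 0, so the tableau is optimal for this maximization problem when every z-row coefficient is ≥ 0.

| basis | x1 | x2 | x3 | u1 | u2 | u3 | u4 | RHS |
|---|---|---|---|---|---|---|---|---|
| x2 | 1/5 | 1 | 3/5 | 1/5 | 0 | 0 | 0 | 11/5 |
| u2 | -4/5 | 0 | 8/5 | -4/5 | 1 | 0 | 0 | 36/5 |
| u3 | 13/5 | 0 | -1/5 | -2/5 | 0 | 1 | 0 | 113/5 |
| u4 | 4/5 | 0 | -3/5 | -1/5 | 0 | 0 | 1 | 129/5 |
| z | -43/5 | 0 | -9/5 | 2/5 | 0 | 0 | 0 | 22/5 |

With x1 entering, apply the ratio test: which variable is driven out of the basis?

Column x1 entries and ratios — x2: (11/5)/(1/5) = 11; u2: -4/5 ≤ 0, skip; u3: (113/5)/(13/5) = 113/13; u4: (129/5)/(4/5) = 129/4.
Smallest ratio is 113/13 in the row of u3, so u3 leaves.

u3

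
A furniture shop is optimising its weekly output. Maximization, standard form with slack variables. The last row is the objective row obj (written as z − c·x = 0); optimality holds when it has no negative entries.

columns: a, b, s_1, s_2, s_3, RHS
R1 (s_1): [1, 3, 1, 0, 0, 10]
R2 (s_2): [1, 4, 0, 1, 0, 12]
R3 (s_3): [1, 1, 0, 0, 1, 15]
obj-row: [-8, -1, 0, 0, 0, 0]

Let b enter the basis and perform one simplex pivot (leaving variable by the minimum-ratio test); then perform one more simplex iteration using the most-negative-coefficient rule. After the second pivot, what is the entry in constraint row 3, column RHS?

9

Ratio test on column b — row 1: 10/3 = 10/3; row 2: 12/4 = 3; row 3: 15/1 = 15. Minimum is 3 at row 2 (s_2 leaves); pivot element 4.
Divide row 2 by 4; eliminate column b from the other rows.
Second iteration: most negative obj-row entry is -31/4 in column a, so a enters.
Ratio test on column a — row 1: 1/(1/4) = 4; row 2: 3/(1/4) = 12; row 3: 12/(3/4) = 16. Minimum is 4 at row 1 (s_1 leaves); pivot element 1/4.
Divide row 1 by 1/4; eliminate column a from the other rows.
After both pivots, the entry at constraint row 3, column RHS is 9.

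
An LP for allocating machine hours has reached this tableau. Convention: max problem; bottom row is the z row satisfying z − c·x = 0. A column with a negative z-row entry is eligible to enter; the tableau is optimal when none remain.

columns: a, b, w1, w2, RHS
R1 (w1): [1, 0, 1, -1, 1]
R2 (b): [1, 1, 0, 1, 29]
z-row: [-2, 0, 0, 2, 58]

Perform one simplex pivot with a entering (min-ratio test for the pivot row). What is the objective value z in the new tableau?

60

Ratio test on column a — row 1: 1/1 = 1; row 2: 29/1 = 29. Minimum is 1 at row 1 (w1 leaves); pivot element 1.
Pivot on row 1; the z-row RHS becomes 58 − (-2)·1 = 60.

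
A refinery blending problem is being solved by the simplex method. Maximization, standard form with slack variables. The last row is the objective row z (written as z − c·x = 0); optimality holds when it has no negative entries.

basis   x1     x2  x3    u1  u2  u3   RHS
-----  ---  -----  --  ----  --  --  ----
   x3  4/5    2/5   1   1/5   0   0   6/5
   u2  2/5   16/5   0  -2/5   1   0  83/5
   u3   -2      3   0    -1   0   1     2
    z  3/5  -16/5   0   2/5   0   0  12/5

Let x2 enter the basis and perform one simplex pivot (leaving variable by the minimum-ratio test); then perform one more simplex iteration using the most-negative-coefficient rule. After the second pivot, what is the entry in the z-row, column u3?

7/8

Ratio test on column x2 — row 1: (6/5)/(2/5) = 3; row 2: (83/5)/(16/5) = 83/16; row 3: 2/3 = 2/3. Minimum is 2/3 at row 3 (u3 leaves); pivot element 3.
Divide row 3 by 3; eliminate column x2 from the other rows.
Second iteration: most negative z-row entry is -23/15 in column x1, so x1 enters.
Ratio test on column x1 — row 1: (14/15)/(16/15) = 7/8; row 2: (217/15)/(38/15) = 217/38; row 3: entry -2/3 ≤ 0. Minimum is 7/8 at row 1 (x3 leaves); pivot element 16/15.
Divide row 1 by 16/15; eliminate column x1 from the other rows.
After both pivots, the entry at the z-row, column u3 is 7/8.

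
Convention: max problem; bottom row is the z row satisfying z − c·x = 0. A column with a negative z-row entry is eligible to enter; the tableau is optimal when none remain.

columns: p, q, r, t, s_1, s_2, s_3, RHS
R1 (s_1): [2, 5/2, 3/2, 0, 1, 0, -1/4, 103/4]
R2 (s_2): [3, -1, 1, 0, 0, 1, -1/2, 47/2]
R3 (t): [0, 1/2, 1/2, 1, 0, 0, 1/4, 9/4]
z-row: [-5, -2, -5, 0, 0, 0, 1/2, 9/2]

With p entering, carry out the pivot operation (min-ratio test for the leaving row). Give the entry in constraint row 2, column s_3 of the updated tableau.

-1/6

Ratio test on column p — row 1: (103/4)/2 = 103/8; row 2: (47/2)/3 = 47/6; row 3: entry 0 ≤ 0. Minimum is 47/6 at row 2 (s_2 leaves); pivot element 3.
Divide row 2 by 3; eliminate column p from the other rows.
In the new row 2, the s_3 entry is the old entry divided by the pivot: (-1/2)/3 = -1/6.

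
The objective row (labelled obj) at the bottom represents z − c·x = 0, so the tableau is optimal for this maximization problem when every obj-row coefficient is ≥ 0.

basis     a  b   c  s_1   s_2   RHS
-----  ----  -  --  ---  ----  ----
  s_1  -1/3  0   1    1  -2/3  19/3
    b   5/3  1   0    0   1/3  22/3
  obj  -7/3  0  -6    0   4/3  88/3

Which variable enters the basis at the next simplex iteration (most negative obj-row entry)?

Negative obj-row entries: a: -7/3, c: -6.
The most negative is -6 in column c, so c enters.

c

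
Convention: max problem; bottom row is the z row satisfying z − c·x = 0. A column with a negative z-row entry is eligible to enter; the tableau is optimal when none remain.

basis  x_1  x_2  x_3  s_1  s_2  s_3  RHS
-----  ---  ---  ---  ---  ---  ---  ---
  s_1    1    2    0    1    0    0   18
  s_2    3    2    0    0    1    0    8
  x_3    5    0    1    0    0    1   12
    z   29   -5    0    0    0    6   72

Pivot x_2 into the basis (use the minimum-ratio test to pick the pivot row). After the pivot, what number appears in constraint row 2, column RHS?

4

Ratio test on column x_2 — row 1: 18/2 = 9; row 2: 8/2 = 4; row 3: entry 0 ≤ 0. Minimum is 4 at row 2 (s_2 leaves); pivot element 2.
Divide row 2 by 2; eliminate column x_2 from the other rows.
In the new row 2, the RHS entry is the old entry divided by the pivot: 8/2 = 4.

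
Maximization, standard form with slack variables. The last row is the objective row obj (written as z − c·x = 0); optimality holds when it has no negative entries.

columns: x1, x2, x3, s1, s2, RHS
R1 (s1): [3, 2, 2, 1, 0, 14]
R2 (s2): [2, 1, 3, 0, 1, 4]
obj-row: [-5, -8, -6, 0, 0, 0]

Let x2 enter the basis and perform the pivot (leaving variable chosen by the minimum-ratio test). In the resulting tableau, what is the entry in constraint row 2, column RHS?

4

Ratio test on column x2 — row 1: 14/2 = 7; row 2: 4/1 = 4. Minimum is 4 at row 2 (s2 leaves); pivot element 1.
Divide row 2 by 1; eliminate column x2 from the other rows.
In the new row 2, the RHS entry is the old entry divided by the pivot: 4/1 = 4.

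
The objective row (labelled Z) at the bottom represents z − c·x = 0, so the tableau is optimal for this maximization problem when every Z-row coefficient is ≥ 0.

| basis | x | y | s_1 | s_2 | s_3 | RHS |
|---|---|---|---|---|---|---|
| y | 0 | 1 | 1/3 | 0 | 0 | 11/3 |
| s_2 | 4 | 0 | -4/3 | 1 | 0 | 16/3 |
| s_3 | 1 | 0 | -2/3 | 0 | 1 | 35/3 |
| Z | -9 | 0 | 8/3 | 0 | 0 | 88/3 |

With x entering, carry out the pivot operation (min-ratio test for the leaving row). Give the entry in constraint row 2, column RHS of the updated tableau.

4/3

Ratio test on column x — row 1: entry 0 ≤ 0; row 2: (16/3)/4 = 4/3; row 3: (35/3)/1 = 35/3. Minimum is 4/3 at row 2 (s_2 leaves); pivot element 4.
Divide row 2 by 4; eliminate column x from the other rows.
In the new row 2, the RHS entry is the old entry divided by the pivot: (16/3)/4 = 4/3.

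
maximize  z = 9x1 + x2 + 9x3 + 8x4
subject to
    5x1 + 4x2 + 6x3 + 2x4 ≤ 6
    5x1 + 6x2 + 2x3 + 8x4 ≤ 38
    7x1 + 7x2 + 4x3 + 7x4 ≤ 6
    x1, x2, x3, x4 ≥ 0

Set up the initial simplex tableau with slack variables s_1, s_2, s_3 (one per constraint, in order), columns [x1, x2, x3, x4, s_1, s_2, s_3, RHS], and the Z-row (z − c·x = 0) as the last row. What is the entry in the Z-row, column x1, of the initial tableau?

The Z-row carries the negated objective coefficients: the x1 entry is -9.

-9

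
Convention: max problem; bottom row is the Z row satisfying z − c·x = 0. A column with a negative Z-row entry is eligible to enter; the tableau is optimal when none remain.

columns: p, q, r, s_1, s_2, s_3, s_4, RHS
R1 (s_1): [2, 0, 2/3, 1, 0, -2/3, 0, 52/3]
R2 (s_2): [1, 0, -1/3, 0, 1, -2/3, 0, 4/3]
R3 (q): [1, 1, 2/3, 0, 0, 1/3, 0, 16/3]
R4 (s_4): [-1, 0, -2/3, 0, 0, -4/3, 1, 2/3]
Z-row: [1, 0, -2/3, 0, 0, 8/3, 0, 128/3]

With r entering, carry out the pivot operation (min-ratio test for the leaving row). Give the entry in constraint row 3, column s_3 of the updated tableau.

Ratio test on column r — row 1: (52/3)/(2/3) = 26; row 2: entry -1/3 ≤ 0; row 3: (16/3)/(2/3) = 8; row 4: entry -2/3 ≤ 0. Minimum is 8 at row 3 (q leaves); pivot element 2/3.
Divide row 3 by 2/3; eliminate column r from the other rows.
In the new row 3, the s_3 entry is the old entry divided by the pivot: (1/3)/(2/3) = 1/2.

1/2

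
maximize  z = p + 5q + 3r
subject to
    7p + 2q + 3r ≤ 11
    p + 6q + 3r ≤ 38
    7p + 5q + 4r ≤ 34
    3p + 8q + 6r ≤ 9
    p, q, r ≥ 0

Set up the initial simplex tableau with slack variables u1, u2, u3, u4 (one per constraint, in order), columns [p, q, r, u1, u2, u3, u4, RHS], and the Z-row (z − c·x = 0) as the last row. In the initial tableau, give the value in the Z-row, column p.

The Z-row carries the negated objective coefficients: the p entry is -1.

-1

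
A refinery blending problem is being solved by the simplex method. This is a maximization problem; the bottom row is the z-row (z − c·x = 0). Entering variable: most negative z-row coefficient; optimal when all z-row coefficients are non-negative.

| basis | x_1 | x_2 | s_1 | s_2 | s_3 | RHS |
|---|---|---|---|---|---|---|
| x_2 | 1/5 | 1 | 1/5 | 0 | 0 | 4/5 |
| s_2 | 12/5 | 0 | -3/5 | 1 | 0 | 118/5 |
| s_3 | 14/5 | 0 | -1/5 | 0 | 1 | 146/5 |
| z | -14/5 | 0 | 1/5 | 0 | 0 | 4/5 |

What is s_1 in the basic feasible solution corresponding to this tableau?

s_1 is not in the basis, so in the current basic feasible solution s_1 = 0.

0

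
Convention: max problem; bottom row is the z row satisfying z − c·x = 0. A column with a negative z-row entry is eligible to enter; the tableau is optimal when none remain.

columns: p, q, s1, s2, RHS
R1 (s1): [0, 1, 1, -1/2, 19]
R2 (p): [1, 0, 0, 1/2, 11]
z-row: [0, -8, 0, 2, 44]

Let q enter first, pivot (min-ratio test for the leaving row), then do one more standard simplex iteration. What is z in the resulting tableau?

240

Ratio test on column q — row 1: 19/1 = 19; row 2: entry 0 ≤ 0. Minimum is 19 at row 1 (s1 leaves); pivot element 1.
Pivot on row 1; the z-row RHS becomes 44 − (-8)·19 = 196.
Next entering variable (most negative z-row entry -2): s2.
Ratio test on column s2 — row 1: entry -1/2 ≤ 0; row 2: 11/(1/2) = 22. Minimum is 22 at row 2 (p leaves); pivot element 1/2.
After the second pivot the z-row RHS is 196 − (-2)·22 = 240.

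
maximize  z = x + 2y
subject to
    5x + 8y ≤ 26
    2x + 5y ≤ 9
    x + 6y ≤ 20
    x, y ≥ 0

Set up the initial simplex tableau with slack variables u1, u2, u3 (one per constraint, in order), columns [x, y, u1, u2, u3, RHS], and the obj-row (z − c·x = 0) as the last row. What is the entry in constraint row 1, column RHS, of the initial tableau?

26

The RHS of constraint 1 is b_1 = 26.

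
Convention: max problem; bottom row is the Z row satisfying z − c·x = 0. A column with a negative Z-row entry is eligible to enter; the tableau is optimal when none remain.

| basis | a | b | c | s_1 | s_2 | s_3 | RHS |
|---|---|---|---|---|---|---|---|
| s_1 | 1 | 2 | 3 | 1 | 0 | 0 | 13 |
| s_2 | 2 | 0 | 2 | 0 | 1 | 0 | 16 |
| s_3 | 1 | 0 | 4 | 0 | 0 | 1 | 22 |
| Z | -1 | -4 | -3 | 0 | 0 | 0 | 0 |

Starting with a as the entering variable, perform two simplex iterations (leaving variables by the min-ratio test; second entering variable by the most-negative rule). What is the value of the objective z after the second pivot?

Ratio test on column a — row 1: 13/1 = 13; row 2: 16/2 = 8; row 3: 22/1 = 22. Minimum is 8 at row 2 (s_2 leaves); pivot element 2.
Pivot on row 2; the Z-row RHS becomes 0 − (-1)·8 = 8.
Next entering variable (most negative Z-row entry -4): b.
Ratio test on column b — row 1: 5/2 = 5/2; row 2: entry 0 ≤ 0; row 3: entry 0 ≤ 0. Minimum is 5/2 at row 1 (s_1 leaves); pivot element 2.
After the second pivot the Z-row RHS is 8 − (-4)·(5/2) = 18.

18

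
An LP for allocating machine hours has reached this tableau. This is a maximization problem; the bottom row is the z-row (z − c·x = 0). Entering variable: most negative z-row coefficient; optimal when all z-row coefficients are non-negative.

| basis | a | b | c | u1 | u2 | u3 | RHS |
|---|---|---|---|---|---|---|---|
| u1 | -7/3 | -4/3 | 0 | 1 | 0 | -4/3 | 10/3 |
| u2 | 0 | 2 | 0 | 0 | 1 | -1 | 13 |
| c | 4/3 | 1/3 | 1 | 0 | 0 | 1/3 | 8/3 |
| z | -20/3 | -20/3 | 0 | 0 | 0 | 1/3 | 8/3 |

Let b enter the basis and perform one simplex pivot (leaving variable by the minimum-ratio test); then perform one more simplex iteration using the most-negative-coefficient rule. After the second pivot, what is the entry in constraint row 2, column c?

0

Ratio test on column b — row 1: entry -4/3 ≤ 0; row 2: 13/2 = 13/2; row 3: (8/3)/(1/3) = 8. Minimum is 13/2 at row 2 (u2 leaves); pivot element 2.
Divide row 2 by 2; eliminate column b from the other rows.
Second iteration: most negative z-row entry is -20/3 in column a, so a enters.
Ratio test on column a — row 1: entry -7/3 ≤ 0; row 2: entry 0 ≤ 0; row 3: (1/2)/(4/3) = 3/8. Minimum is 3/8 at row 3 (c leaves); pivot element 4/3.
Divide row 3 by 4/3; eliminate column a from the other rows.
After both pivots, the entry at constraint row 2, column c is 0.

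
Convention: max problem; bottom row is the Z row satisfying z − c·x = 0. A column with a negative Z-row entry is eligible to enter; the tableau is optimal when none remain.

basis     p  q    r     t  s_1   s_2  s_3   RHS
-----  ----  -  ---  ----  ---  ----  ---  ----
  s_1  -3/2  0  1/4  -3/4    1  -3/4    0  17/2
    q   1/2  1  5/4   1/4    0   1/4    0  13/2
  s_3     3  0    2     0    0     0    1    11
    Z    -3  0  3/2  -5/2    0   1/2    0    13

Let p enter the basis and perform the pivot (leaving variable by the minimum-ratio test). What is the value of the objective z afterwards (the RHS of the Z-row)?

Ratio test on column p — row 1: entry -3/2 ≤ 0; row 2: (13/2)/(1/2) = 13; row 3: 11/3 = 11/3. Minimum is 11/3 at row 3 (s_3 leaves); pivot element 3.
Pivot on row 3; the Z-row RHS becomes 13 − (-3)·(11/3) = 24.

24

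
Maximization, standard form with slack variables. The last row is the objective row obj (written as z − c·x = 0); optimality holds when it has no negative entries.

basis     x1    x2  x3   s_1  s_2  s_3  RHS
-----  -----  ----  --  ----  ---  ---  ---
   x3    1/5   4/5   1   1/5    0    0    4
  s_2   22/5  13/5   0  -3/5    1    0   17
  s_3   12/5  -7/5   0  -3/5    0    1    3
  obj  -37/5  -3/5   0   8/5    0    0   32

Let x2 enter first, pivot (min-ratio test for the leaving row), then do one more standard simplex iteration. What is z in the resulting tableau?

641/15

Ratio test on column x2 — row 1: 4/(4/5) = 5; row 2: 17/(13/5) = 85/13; row 3: entry -7/5 ≤ 0. Minimum is 5 at row 1 (x3 leaves); pivot element 4/5.
Pivot on row 1; the obj-row RHS becomes 32 − (-3/5)·5 = 35.
Next entering variable (most negative obj-row entry -29/4): x1.
Ratio test on column x1 — row 1: 5/(1/4) = 20; row 2: 4/(15/4) = 16/15; row 3: 10/(11/4) = 40/11. Minimum is 16/15 at row 2 (s_2 leaves); pivot element 15/4.
After the second pivot the obj-row RHS is 35 − (-29/4)·(16/15) = 641/15.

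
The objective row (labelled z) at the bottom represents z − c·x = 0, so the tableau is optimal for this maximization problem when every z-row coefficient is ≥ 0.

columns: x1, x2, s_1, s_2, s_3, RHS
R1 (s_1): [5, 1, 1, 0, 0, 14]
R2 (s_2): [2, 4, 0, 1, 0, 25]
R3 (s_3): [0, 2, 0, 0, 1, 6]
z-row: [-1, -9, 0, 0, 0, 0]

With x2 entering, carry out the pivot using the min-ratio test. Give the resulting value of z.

27

Ratio test on column x2 — row 1: 14/1 = 14; row 2: 25/4 = 25/4; row 3: 6/2 = 3. Minimum is 3 at row 3 (s_3 leaves); pivot element 2.
Pivot on row 3; the z-row RHS becomes 0 − (-9)·3 = 27.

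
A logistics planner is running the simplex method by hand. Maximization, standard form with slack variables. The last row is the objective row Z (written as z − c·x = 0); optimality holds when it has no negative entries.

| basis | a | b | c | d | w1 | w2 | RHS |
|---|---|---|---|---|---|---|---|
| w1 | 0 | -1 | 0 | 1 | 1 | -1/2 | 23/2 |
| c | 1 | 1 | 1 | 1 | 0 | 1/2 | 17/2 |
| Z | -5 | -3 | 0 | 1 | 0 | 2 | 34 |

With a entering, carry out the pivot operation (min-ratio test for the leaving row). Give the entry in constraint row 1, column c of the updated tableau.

Ratio test on column a — row 1: entry 0 ≤ 0; row 2: (17/2)/1 = 17/2. Minimum is 17/2 at row 2 (c leaves); pivot element 1.
Divide row 2 by 1; eliminate column a from the other rows.
Row 1 update in column c: 0 − 0·1 = 0.

0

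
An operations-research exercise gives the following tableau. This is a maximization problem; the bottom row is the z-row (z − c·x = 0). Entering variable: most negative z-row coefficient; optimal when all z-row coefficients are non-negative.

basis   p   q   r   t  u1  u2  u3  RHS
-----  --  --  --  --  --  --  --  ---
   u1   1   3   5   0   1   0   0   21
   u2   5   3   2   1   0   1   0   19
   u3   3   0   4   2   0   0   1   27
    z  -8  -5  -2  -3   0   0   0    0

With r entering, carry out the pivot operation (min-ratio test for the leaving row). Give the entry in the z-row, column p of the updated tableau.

Ratio test on column r — row 1: 21/5 = 21/5; row 2: 19/2 = 19/2; row 3: 27/4 = 27/4. Minimum is 21/5 at row 1 (u1 leaves); pivot element 5.
Divide row 1 by 5; eliminate column r from the other rows.
z-row update in column p: -8 − (-2)·(1/5) = -38/5.

-38/5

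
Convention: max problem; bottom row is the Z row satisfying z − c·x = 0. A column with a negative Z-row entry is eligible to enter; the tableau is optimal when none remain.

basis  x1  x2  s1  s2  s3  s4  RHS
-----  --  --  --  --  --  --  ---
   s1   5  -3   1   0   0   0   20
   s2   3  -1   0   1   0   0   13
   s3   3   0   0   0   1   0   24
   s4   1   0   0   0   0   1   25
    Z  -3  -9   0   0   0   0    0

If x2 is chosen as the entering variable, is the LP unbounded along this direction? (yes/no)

Every constraint-row entry in column x2 is ≤ 0, so increasing x2 is unbounded.

yes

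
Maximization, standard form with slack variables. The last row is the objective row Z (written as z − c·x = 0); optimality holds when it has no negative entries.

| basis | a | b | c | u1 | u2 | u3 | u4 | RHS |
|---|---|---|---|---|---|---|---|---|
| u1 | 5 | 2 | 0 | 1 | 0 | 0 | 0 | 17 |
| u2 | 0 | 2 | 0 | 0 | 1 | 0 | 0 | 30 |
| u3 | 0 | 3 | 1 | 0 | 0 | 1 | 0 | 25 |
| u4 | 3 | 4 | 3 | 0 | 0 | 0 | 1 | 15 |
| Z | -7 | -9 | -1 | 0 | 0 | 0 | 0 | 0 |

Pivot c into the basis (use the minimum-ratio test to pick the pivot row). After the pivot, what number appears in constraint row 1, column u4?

0

Ratio test on column c — row 1: entry 0 ≤ 0; row 2: entry 0 ≤ 0; row 3: 25/1 = 25; row 4: 15/3 = 5. Minimum is 5 at row 4 (u4 leaves); pivot element 3.
Divide row 4 by 3; eliminate column c from the other rows.
Row 1 update in column u4: 0 − 0·(1/3) = 0.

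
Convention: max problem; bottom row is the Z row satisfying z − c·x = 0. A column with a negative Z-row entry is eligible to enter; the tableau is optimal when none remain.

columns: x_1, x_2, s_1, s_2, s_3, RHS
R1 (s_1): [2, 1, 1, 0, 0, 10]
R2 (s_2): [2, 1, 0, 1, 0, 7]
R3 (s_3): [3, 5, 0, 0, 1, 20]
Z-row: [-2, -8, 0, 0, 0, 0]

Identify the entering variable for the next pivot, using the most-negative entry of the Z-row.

Negative Z-row entries: x_1: -2, x_2: -8.
The most negative is -8 in column x_2, so x_2 enters.

x_2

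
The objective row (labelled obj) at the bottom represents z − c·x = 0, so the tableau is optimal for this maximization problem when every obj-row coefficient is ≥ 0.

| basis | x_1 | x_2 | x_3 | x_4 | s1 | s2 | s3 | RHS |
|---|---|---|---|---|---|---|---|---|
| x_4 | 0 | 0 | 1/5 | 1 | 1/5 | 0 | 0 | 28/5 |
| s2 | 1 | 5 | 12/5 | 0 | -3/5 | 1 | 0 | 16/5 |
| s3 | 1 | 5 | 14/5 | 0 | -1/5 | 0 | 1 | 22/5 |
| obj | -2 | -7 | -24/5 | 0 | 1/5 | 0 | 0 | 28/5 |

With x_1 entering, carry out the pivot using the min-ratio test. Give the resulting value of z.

Ratio test on column x_1 — row 1: entry 0 ≤ 0; row 2: (16/5)/1 = 16/5; row 3: (22/5)/1 = 22/5. Minimum is 16/5 at row 2 (s2 leaves); pivot element 1.
Pivot on row 2; the obj-row RHS becomes 28/5 − (-2)·(16/5) = 12.

12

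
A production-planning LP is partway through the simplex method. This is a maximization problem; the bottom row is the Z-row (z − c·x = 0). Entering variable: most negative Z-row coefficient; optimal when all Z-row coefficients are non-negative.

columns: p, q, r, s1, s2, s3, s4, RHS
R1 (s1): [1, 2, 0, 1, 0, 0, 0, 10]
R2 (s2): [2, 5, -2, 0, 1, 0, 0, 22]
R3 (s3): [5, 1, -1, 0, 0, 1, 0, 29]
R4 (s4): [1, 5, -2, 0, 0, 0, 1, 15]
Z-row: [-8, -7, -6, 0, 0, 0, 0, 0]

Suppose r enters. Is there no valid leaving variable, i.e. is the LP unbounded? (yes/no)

Every constraint-row entry in column r is ≤ 0, so increasing r is unbounded.

yes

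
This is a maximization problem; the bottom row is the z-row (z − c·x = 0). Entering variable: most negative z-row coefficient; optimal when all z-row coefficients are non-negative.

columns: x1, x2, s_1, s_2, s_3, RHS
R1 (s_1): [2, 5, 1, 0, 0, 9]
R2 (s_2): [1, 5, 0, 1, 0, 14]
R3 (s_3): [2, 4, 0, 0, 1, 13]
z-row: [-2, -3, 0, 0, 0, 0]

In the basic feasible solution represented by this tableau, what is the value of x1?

0

x1 is not in the basis, so in the current basic feasible solution x1 = 0.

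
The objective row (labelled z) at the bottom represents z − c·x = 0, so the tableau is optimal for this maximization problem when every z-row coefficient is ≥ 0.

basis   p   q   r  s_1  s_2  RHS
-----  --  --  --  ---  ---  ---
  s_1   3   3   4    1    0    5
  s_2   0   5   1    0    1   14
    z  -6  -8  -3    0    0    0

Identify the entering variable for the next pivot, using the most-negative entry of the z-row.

q

Negative z-row entries: p: -6, q: -8, r: -3.
The most negative is -8 in column q, so q enters.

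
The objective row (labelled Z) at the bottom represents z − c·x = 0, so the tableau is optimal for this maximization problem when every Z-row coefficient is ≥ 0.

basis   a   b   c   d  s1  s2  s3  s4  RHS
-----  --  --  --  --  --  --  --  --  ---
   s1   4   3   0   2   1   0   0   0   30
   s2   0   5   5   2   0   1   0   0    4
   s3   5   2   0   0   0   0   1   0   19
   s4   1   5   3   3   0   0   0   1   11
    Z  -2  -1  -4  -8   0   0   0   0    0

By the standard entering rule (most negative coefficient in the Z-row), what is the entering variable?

Negative Z-row entries: a: -2, b: -1, c: -4, d: -8.
The most negative is -8 in column d, so d enters.

d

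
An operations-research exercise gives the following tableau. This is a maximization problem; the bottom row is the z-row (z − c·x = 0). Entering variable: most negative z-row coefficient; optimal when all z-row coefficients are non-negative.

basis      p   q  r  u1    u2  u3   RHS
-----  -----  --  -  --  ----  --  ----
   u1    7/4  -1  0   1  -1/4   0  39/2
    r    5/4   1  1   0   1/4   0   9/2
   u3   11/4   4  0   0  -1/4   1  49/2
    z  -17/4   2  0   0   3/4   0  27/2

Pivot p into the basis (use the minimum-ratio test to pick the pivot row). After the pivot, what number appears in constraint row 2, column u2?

Ratio test on column p — row 1: (39/2)/(7/4) = 78/7; row 2: (9/2)/(5/4) = 18/5; row 3: (49/2)/(11/4) = 98/11. Minimum is 18/5 at row 2 (r leaves); pivot element 5/4.
Divide row 2 by 5/4; eliminate column p from the other rows.
In the new row 2, the u2 entry is the old entry divided by the pivot: (1/4)/(5/4) = 1/5.

1/5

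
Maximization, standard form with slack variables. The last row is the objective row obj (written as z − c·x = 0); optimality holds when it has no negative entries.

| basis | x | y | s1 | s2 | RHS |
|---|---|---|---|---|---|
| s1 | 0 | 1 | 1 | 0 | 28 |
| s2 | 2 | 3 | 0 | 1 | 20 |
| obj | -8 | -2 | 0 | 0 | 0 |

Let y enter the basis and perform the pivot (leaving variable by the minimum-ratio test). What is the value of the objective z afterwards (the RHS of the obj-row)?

Ratio test on column y — row 1: 28/1 = 28; row 2: 20/3 = 20/3. Minimum is 20/3 at row 2 (s2 leaves); pivot element 3.
Pivot on row 2; the obj-row RHS becomes 0 − (-2)·(20/3) = 40/3.

40/3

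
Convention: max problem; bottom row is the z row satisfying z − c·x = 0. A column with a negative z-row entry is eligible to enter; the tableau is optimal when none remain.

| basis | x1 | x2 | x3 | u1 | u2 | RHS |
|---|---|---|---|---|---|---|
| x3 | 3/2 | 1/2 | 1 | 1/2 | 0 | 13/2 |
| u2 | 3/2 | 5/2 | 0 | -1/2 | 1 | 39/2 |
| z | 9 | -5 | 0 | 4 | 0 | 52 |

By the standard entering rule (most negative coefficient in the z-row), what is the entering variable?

x2

Negative z-row entries: x2: -5.
The most negative is -5 in column x2, so x2 enters.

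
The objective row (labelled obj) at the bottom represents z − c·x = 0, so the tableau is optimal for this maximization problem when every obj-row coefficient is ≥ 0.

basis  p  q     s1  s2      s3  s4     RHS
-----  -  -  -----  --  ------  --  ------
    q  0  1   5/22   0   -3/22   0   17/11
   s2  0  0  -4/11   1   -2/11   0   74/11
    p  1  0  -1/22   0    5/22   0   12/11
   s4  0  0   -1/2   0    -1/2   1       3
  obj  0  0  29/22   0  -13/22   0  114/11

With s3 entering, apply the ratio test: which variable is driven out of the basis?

Column s3 entries and ratios — q: -3/22 ≤ 0, skip; s2: -2/11 ≤ 0, skip; p: (12/11)/(5/22) = 24/5; s4: -1/2 ≤ 0, skip.
Smallest ratio is 24/5 in the row of p, so p leaves.

p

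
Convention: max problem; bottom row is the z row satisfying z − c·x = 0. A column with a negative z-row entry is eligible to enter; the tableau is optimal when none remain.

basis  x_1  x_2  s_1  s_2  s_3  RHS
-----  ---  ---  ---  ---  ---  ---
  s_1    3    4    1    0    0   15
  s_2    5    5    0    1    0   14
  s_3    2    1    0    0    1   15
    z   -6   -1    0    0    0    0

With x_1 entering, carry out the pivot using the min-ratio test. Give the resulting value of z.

Ratio test on column x_1 — row 1: 15/3 = 5; row 2: 14/5 = 14/5; row 3: 15/2 = 15/2. Minimum is 14/5 at row 2 (s_2 leaves); pivot element 5.
Pivot on row 2; the z-row RHS becomes 0 − (-6)·(14/5) = 84/5.

84/5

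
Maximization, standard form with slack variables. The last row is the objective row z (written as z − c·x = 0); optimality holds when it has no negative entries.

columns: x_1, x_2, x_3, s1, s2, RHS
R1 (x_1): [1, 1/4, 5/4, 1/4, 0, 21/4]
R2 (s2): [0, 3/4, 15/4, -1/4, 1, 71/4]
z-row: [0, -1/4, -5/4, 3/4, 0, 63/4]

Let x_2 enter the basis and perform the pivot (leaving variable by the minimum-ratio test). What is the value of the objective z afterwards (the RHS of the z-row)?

Ratio test on column x_2 — row 1: (21/4)/(1/4) = 21; row 2: (71/4)/(3/4) = 71/3. Minimum is 21 at row 1 (x_1 leaves); pivot element 1/4.
Pivot on row 1; the z-row RHS becomes 63/4 − (-1/4)·21 = 21.

21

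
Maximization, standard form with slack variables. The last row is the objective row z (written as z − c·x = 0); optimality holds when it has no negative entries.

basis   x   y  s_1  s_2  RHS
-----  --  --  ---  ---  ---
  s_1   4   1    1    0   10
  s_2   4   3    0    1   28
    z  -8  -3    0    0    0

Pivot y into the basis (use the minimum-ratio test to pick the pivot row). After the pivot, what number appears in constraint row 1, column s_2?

-1/3

Ratio test on column y — row 1: 10/1 = 10; row 2: 28/3 = 28/3. Minimum is 28/3 at row 2 (s_2 leaves); pivot element 3.
Divide row 2 by 3; eliminate column y from the other rows.
Row 1 update in column s_2: 0 − 1·(1/3) = -1/3.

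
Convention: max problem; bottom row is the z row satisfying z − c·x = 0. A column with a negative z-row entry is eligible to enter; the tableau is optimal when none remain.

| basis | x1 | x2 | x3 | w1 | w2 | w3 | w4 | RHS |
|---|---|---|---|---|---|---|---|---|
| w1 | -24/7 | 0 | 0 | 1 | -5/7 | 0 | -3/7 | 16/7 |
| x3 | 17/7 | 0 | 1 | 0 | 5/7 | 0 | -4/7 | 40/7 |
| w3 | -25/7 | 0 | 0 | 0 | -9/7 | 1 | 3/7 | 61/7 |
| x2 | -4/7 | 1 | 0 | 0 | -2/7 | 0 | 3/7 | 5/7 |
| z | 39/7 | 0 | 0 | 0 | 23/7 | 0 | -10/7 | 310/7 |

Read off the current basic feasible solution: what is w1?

16/7

w1 is basic (row 1); its value is the RHS of that row, 16/7.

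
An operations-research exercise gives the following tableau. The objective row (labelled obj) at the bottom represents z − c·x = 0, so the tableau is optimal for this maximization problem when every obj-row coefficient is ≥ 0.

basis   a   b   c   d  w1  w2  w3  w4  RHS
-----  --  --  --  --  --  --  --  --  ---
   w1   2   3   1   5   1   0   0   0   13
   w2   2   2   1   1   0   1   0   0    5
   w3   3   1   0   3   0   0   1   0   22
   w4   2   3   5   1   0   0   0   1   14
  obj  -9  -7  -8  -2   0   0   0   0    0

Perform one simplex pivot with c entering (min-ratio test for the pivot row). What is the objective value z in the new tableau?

Ratio test on column c — row 1: 13/1 = 13; row 2: 5/1 = 5; row 3: entry 0 ≤ 0; row 4: 14/5 = 14/5. Minimum is 14/5 at row 4 (w4 leaves); pivot element 5.
Pivot on row 4; the obj-row RHS becomes 0 − (-8)·(14/5) = 112/5.

112/5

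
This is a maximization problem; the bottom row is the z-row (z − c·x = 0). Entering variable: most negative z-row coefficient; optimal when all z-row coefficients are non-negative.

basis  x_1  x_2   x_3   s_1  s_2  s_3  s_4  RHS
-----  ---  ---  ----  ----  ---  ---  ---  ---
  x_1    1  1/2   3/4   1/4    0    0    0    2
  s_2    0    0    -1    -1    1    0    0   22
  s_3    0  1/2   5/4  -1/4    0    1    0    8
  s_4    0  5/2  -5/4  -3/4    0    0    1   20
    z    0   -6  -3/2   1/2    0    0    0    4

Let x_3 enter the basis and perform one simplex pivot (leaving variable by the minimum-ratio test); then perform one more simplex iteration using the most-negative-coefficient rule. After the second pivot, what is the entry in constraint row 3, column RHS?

Ratio test on column x_3 — row 1: 2/(3/4) = 8/3; row 2: entry -1 ≤ 0; row 3: 8/(5/4) = 32/5; row 4: entry -5/4 ≤ 0. Minimum is 8/3 at row 1 (x_1 leaves); pivot element 3/4.
Divide row 1 by 3/4; eliminate column x_3 from the other rows.
Second iteration: most negative z-row entry is -5 in column x_2, so x_2 enters.
Ratio test on column x_2 — row 1: (8/3)/(2/3) = 4; row 2: (74/3)/(2/3) = 37; row 3: entry -1/3 ≤ 0; row 4: (70/3)/(10/3) = 7. Minimum is 4 at row 1 (x_3 leaves); pivot element 2/3.
Divide row 1 by 2/3; eliminate column x_2 from the other rows.
After both pivots, the entry at constraint row 3, column RHS is 6.

6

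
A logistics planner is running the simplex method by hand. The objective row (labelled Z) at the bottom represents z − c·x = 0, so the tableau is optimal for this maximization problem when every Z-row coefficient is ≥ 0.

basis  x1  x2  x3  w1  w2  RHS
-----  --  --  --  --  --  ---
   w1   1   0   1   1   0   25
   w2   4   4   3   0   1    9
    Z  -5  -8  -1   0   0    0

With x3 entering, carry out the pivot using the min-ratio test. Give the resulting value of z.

Ratio test on column x3 — row 1: 25/1 = 25; row 2: 9/3 = 3. Minimum is 3 at row 2 (w2 leaves); pivot element 3.
Pivot on row 2; the Z-row RHS becomes 0 − (-1)·3 = 3.

3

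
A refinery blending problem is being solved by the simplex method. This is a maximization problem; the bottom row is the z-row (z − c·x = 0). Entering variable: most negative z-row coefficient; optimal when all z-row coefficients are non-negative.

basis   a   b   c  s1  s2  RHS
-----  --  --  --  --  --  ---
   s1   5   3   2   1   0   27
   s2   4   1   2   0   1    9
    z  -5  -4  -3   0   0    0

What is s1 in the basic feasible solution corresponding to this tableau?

27

s1 is basic (row 1); its value is the RHS of that row, 27.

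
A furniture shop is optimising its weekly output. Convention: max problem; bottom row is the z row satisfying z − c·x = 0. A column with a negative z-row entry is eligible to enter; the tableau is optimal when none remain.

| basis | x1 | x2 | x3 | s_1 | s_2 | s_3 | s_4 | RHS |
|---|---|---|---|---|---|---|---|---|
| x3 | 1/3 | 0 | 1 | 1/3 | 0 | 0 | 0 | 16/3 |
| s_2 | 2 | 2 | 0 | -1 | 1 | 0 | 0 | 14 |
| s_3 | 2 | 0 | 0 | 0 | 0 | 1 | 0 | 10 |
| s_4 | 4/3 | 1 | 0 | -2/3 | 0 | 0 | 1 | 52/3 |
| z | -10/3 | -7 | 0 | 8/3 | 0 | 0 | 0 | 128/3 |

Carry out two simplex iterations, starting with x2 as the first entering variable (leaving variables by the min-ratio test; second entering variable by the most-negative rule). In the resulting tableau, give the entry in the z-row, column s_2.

7/2

Ratio test on column x2 — row 1: entry 0 ≤ 0; row 2: 14/2 = 7; row 3: entry 0 ≤ 0; row 4: (52/3)/1 = 52/3. Minimum is 7 at row 2 (s_2 leaves); pivot element 2.
Divide row 2 by 2; eliminate column x2 from the other rows.
Second iteration: most negative z-row entry is -5/6 in column s_1, so s_1 enters.
Ratio test on column s_1 — row 1: (16/3)/(1/3) = 16; row 2: entry -1/2 ≤ 0; row 3: entry 0 ≤ 0; row 4: entry -1/6 ≤ 0. Minimum is 16 at row 1 (x3 leaves); pivot element 1/3.
Divide row 1 by 1/3; eliminate column s_1 from the other rows.
After both pivots, the entry at the z-row, column s_2 is 7/2.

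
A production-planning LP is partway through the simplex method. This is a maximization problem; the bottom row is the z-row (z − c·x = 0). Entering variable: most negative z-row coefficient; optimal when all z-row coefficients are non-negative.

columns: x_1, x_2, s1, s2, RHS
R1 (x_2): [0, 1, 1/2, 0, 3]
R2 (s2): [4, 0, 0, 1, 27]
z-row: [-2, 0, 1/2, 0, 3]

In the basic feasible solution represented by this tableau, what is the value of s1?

s1 is not in the basis, so in the current basic feasible solution s1 = 0.

0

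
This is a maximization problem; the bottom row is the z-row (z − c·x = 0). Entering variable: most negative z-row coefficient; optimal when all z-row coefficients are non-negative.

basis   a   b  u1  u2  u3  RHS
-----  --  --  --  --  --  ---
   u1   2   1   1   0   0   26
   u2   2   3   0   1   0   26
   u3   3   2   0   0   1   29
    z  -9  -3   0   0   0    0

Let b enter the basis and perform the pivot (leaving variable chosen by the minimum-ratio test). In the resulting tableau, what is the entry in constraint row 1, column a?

4/3

Ratio test on column b — row 1: 26/1 = 26; row 2: 26/3 = 26/3; row 3: 29/2 = 29/2. Minimum is 26/3 at row 2 (u2 leaves); pivot element 3.
Divide row 2 by 3; eliminate column b from the other rows.
Row 1 update in column a: 2 − 1·(2/3) = 4/3.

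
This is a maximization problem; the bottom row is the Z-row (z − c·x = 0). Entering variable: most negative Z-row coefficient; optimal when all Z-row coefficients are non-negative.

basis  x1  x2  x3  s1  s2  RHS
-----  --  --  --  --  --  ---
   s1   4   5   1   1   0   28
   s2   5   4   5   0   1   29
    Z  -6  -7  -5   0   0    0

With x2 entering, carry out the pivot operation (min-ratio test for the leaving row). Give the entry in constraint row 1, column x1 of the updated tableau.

4/5

Ratio test on column x2 — row 1: 28/5 = 28/5; row 2: 29/4 = 29/4. Minimum is 28/5 at row 1 (s1 leaves); pivot element 5.
Divide row 1 by 5; eliminate column x2 from the other rows.
In the new row 1, the x1 entry is the old entry divided by the pivot: 4/5 = 4/5.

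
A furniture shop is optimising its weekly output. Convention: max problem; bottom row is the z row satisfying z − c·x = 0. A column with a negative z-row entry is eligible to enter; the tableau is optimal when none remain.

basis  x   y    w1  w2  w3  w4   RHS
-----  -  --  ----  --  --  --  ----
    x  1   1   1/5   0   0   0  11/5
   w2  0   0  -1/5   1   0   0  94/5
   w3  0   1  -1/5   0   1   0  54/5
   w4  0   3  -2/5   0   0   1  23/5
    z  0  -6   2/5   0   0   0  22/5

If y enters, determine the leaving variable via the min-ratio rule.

Column y entries and ratios — x: (11/5)/1 = 11/5; w2: 0 ≤ 0, skip; w3: (54/5)/1 = 54/5; w4: (23/5)/3 = 23/15.
Smallest ratio is 23/15 in the row of w4, so w4 leaves.

w4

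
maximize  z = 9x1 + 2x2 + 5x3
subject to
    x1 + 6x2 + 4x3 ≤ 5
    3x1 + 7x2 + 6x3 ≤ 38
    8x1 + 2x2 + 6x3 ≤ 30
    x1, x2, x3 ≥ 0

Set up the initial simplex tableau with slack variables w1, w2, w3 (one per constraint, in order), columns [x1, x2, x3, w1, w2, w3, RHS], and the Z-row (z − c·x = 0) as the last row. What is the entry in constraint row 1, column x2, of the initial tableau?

6

Constraint 1 has coefficient 6 on x2.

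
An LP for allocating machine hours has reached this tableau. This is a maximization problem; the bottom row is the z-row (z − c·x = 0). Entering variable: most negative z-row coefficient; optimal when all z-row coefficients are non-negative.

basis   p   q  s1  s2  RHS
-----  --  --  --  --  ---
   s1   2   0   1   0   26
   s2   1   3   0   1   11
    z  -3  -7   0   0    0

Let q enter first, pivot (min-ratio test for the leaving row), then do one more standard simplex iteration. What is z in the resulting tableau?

33

Ratio test on column q — row 1: entry 0 ≤ 0; row 2: 11/3 = 11/3. Minimum is 11/3 at row 2 (s2 leaves); pivot element 3.
Pivot on row 2; the z-row RHS becomes 0 − (-7)·(11/3) = 77/3.
Next entering variable (most negative z-row entry -2/3): p.
Ratio test on column p — row 1: 26/2 = 13; row 2: (11/3)/(1/3) = 11. Minimum is 11 at row 2 (q leaves); pivot element 1/3.
After the second pivot the z-row RHS is 77/3 − (-2/3)·11 = 33.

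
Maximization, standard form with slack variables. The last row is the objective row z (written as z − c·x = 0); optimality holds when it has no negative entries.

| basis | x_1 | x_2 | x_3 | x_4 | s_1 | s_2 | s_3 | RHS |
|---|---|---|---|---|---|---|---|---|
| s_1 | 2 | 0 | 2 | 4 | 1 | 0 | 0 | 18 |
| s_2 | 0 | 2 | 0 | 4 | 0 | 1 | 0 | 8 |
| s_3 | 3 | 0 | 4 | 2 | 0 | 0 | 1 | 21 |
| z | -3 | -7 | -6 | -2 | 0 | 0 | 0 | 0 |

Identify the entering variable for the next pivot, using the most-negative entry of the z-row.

Negative z-row entries: x_1: -3, x_2: -7, x_3: -6, x_4: -2.
The most negative is -7 in column x_2, so x_2 enters.

x_2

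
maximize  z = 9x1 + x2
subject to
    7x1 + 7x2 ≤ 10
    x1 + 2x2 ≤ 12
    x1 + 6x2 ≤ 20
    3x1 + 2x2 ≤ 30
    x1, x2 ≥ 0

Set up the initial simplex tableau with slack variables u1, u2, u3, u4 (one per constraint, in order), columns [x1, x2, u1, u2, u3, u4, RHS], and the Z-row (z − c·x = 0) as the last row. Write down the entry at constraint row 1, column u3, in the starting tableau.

Slack u3 belongs to constraint 3; its column is the unit vector e_3, so the entry in row 1 is 0.

0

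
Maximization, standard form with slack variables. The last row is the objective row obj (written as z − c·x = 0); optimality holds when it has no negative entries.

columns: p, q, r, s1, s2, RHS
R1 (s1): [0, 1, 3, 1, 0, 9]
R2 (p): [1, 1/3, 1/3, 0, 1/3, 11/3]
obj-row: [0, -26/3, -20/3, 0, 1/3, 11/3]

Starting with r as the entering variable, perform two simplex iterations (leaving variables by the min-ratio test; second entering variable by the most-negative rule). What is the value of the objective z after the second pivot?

245/3

Ratio test on column r — row 1: 9/3 = 3; row 2: (11/3)/(1/3) = 11. Minimum is 3 at row 1 (s1 leaves); pivot element 3.
Pivot on row 1; the obj-row RHS becomes 11/3 − (-20/3)·3 = 71/3.
Next entering variable (most negative obj-row entry -58/9): q.
Ratio test on column q — row 1: 3/(1/3) = 9; row 2: (8/3)/(2/9) = 12. Minimum is 9 at row 1 (r leaves); pivot element 1/3.
After the second pivot the obj-row RHS is 71/3 − (-58/9)·9 = 245/3.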